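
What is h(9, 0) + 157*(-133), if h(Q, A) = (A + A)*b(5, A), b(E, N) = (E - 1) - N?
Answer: -20881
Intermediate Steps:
b(E, N) = -1 + E - N (b(E, N) = (-1 + E) - N = -1 + E - N)
h(Q, A) = 2*A*(4 - A) (h(Q, A) = (A + A)*(-1 + 5 - A) = (2*A)*(4 - A) = 2*A*(4 - A))
h(9, 0) + 157*(-133) = 2*0*(4 - 1*0) + 157*(-133) = 2*0*(4 + 0) - 20881 = 2*0*4 - 20881 = 0 - 20881 = -20881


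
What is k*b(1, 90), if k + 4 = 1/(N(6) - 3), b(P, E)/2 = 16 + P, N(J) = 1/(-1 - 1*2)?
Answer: -731/5 ≈ -146.20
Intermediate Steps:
N(J) = -1/3 (N(J) = 1/(-1 - 2) = 1/(-3) = -1/3)
b(P, E) = 32 + 2*P (b(P, E) = 2*(16 + P) = 32 + 2*P)
k = -43/10 (k = -4 + 1/(-1/3 - 3) = -4 + 1/(-10/3) = -4 - 3/10 = -43/10 ≈ -4.3000)
k*b(1, 90) = -43*(32 + 2*1)/10 = -43*(32 + 2)/10 = -43/10*34 = -731/5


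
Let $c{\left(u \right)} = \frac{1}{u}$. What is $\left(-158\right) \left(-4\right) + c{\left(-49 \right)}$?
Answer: $\frac{30967}{49} \approx 631.98$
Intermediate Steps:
$\left(-158\right) \left(-4\right) + c{\left(-49 \right)} = \left(-158\right) \left(-4\right) + \frac{1}{-49} = 632 - \frac{1}{49} = \frac{30967}{49}$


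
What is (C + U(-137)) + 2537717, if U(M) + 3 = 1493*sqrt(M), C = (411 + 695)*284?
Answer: 2851818 + 1493*I*sqrt(137) ≈ 2.8518e+6 + 17475.0*I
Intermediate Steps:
C = 314104 (C = 1106*284 = 314104)
U(M) = -3 + 1493*sqrt(M)
(C + U(-137)) + 2537717 = (314104 + (-3 + 1493*sqrt(-137))) + 2537717 = (314104 + (-3 + 1493*(I*sqrt(137)))) + 2537717 = (314104 + (-3 + 1493*I*sqrt(137))) + 2537717 = (314101 + 1493*I*sqrt(137)) + 2537717 = 2851818 + 1493*I*sqrt(137)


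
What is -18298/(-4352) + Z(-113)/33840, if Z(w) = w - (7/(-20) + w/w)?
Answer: 96673393/23011200 ≈ 4.2011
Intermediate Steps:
Z(w) = -13/20 + w (Z(w) = w - (7*(-1/20) + 1) = w - (-7/20 + 1) = w - 1*13/20 = w - 13/20 = -13/20 + w)
-18298/(-4352) + Z(-113)/33840 = -18298/(-4352) + (-13/20 - 113)/33840 = -18298*(-1/4352) - 2273/20*1/33840 = 9149/2176 - 2273/676800 = 96673393/23011200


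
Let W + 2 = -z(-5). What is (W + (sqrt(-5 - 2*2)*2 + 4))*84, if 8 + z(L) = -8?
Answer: 1512 + 504*I ≈ 1512.0 + 504.0*I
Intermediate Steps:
z(L) = -16 (z(L) = -8 - 8 = -16)
W = 14 (W = -2 - 1*(-16) = -2 + 16 = 14)
(W + (sqrt(-5 - 2*2)*2 + 4))*84 = (14 + (sqrt(-5 - 2*2)*2 + 4))*84 = (14 + (sqrt(-5 - 4)*2 + 4))*84 = (14 + (sqrt(-9)*2 + 4))*84 = (14 + ((3*I)*2 + 4))*84 = (14 + (6*I + 4))*84 = (14 + (4 + 6*I))*84 = (18 + 6*I)*84 = 1512 + 504*I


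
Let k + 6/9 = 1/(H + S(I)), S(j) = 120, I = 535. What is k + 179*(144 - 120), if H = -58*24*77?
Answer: 459875567/107064 ≈ 4295.3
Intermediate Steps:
H = -107184 (H = -1392*77 = -107184)
k = -71377/107064 (k = -⅔ + 1/(-107184 + 120) = -⅔ + 1/(-107064) = -⅔ - 1/107064 = -71377/107064 ≈ -0.66668)
k + 179*(144 - 120) = -71377/107064 + 179*(144 - 120) = -71377/107064 + 179*24 = -71377/107064 + 4296 = 459875567/107064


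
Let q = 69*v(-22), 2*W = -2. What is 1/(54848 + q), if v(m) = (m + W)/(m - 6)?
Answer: 28/1537331 ≈ 1.8213e-5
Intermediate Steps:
W = -1 (W = (1/2)*(-2) = -1)
v(m) = (-1 + m)/(-6 + m) (v(m) = (m - 1)/(m - 6) = (-1 + m)/(-6 + m))
q = 1587/28 (q = 69*((-1 - 22)/(-6 - 22)) = 69*(-23/(-28)) = 69*(-1/28*(-23)) = 69*(23/28) = 1587/28 ≈ 56.679)
1/(54848 + q) = 1/(54848 + 1587/28) = 1/(1537331/28) = 28/1537331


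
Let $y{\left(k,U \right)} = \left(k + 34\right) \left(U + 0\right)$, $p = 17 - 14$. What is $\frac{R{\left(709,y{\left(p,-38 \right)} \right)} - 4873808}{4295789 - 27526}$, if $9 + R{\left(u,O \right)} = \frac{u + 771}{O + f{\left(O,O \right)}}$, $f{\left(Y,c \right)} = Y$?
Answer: $- \frac{92602533}{81096997} \approx -1.1419$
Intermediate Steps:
$p = 3$ ($p = 17 - 14 = 3$)
$y{\left(k,U \right)} = U \left(34 + k\right)$ ($y{\left(k,U \right)} = \left(34 + k\right) U = U \left(34 + k\right)$)
$R{\left(u,O \right)} = -9 + \frac{771 + u}{2 O}$ ($R{\left(u,O \right)} = -9 + \frac{u + 771}{O + O} = -9 + \frac{771 + u}{2 O}$)
$\frac{R{\left(709,y{\left(p,-38 \right)} \right)} - 4873808}{4295789 - 27526} = \frac{\frac{771 + 709 - 18 \left(- 38 \left(34 + 3\right)\right)}{2 \left(- 38 \left(34 + 3\right)\right)} - 4873808}{4295789 - 27526} = \frac{\frac{771 + 709 - 18 \left(\left(-38\right) 37\right)}{2 \left(\left(-38\right) 37\right)} - 4873808}{4268263} = \left(\frac{771 + 709 - -25308}{2 \left(-1406\right)} - 4873808\right) \frac{1}{4268263} = \left(\frac{1}{2} \left(- \frac{1}{1406}\right) \left(771 + 709 + 25308\right) - 4873808\right) \frac{1}{4268263} = \left(\frac{1}{2} \left(- \frac{1}{1406}\right) 26788 - 4873808\right) \frac{1}{4268263} = \left(- \frac{181}{19} - 4873808\right) \frac{1}{4268263} = \left(- \frac{92602533}{19}\right) \frac{1}{4268263} = - \frac{92602533}{81096997}$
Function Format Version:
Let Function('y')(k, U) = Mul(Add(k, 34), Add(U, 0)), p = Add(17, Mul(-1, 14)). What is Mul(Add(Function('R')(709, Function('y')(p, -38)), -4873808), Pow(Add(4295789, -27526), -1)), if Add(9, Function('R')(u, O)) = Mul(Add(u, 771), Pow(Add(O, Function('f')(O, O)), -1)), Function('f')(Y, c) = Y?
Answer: Rational(-92602533, 81096997) ≈ -1.1419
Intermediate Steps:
p = 3 (p = Add(17, -14) = 3)
Function('y')(k, U) = Mul(U, Add(34, k)) (Function('y')(k, U) = Mul(Add(34, k), U) = Mul(U, Add(34, k)))
Function('R')(u, O) = Add(-9, Mul(Rational(1, 2), Pow(O, -1), Add(771, u))) (Function('R')(u, O) = Add(-9, Mul(Add(u, 771), Pow(Add(O, O), -1))) = Add(-9, Mul(Add(771, u), Pow(Mul(2, O), -1))) = Add(-9, Mul(Add(771, u), Mul(Rational(1, 2), Pow(O, -1)))) = Add(-9, Mul(Rational(1, 2), Pow(O, -1), Add(771, u))))
Mul(Add(Function('R')(709, Function('y')(p, -38)), -4873808), Pow(Add(4295789, -27526), -1)) = Mul(Add(Mul(Rational(1, 2), Pow(Mul(-38, Add(34, 3)), -1), Add(771, 709, Mul(-18, Mul(-38, Add(34, 3))))), -4873808), Pow(Add(4295789, -27526), -1)) = Mul(Add(Mul(Rational(1, 2), Pow(Mul(-38, 37), -1), Add(771, 709, Mul(-18, Mul(-38, 37)))), -4873808), Pow(4268263, -1)) = Mul(Add(Mul(Rational(1, 2), Pow(-1406, -1), Add(771, 709, Mul(-18, -1406))), -4873808), Rational(1, 4268263)) = Mul(Add(Mul(Rational(1, 2), Rational(-1, 1406), Add(771, 709, 25308)), -4873808), Rational(1, 4268263)) = Mul(Add(Mul(Rational(1, 2), Rational(-1, 1406), 26788), -4873808), Rational(1, 4268263)) = Mul(Add(Rational(-181, 19), -4873808), Rational(1, 4268263)) = Mul(Rational(-92602533, 19), Rational(1, 4268263)) = Rational(-92602533, 81096997)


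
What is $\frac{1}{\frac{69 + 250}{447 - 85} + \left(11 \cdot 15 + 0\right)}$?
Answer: $\frac{362}{60049} \approx 0.0060284$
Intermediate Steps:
$\frac{1}{\frac{69 + 250}{447 - 85} + \left(11 \cdot 15 + 0\right)} = \frac{1}{\frac{319}{362} + \left(165 + 0\right)} = \frac{1}{319 \cdot \frac{1}{362} + 165} = \frac{1}{\frac{319}{362} + 165} = \frac{1}{\frac{60049}{362}} = \frac{362}{60049}$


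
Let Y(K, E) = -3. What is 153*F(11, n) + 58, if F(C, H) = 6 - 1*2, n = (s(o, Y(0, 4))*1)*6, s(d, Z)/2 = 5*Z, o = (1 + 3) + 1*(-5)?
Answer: 670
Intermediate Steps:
o = -1 (o = 4 - 5 = -1)
s(d, Z) = 10*Z (s(d, Z) = 2*(5*Z) = 10*Z)
n = -180 (n = ((10*(-3))*1)*6 = -30*1*6 = -30*6 = -180)
F(C, H) = 4 (F(C, H) = 6 - 2 = 4)
153*F(11, n) + 58 = 153*4 + 58 = 612 + 58 = 670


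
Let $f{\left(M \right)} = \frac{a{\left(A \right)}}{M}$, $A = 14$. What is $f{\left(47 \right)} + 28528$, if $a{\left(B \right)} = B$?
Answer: $\frac{1340830}{47} \approx 28528.0$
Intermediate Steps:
$f{\left(M \right)} = \frac{14}{M}$
$f{\left(47 \right)} + 28528 = \frac{14}{47} + 28528 = \frac{1340830}{47}$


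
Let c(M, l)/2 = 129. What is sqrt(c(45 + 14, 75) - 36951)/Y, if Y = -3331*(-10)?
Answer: 9*I*sqrt(453)/33310 ≈ 0.0057506*I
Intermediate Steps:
c(M, l) = 258 (c(M, l) = 2*129 = 258)
Y = 33310
sqrt(c(45 + 14, 75) - 36951)/Y = sqrt(258 - 36951)/33310 = sqrt(-36693)*(1/33310) = (9*I*sqrt(453))*(1/33310) = 9*I*sqrt(453)/33310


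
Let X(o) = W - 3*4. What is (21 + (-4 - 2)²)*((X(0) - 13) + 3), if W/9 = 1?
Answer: -741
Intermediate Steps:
W = 9 (W = 9*1 = 9)
X(o) = -3 (X(o) = 9 - 3*4 = 9 - 12 = -3)
(21 + (-4 - 2)²)*((X(0) - 13) + 3) = (21 + (-4 - 2)²)*((-3 - 13) + 3) = (21 + (-6)²)*(-16 + 3) = (21 + 36)*(-13) = 57*(-13) = -741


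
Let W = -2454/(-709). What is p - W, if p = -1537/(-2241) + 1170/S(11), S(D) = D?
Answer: 1810470239/17477559 ≈ 103.59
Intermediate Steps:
W = 2454/709 (W = -2454*(-1/709) = 2454/709 ≈ 3.4612)
p = 2638877/24651 (p = -1537/(-2241) + 1170/11 = -1537*(-1/2241) + 1170*(1/11) = 1537/2241 + 1170/11 = 2638877/24651 ≈ 107.05)
p - W = 2638877/24651 - 1*2454/709 = 2638877/24651 - 2454/709 = 1810470239/17477559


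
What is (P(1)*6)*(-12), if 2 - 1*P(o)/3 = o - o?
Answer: -432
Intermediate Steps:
P(o) = 6 (P(o) = 6 - 3*(o - o) = 6 - 3*0 = 6 + 0 = 6)
(P(1)*6)*(-12) = (6*6)*(-12) = 36*(-12) = -432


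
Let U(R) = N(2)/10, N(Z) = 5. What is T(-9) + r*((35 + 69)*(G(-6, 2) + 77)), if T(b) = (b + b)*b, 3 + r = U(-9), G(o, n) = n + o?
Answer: -18818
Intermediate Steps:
U(R) = ½ (U(R) = 5/10 = 5*(⅒) = ½)
r = -5/2 (r = -3 + ½ = -5/2 ≈ -2.5000)
T(b) = 2*b² (T(b) = (2*b)*b = 2*b²)
T(-9) + r*((35 + 69)*(G(-6, 2) + 77)) = 2*(-9)² - 5*(35 + 69)*((2 - 6) + 77)/2 = 2*81 - 260*(-4 + 77) = 162 - 260*73 = 162 - 5/2*7592 = 162 - 18980 = -18818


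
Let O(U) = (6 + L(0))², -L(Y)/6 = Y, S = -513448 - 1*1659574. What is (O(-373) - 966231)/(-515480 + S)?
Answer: 966195/2688502 ≈ 0.35938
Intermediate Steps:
S = -2173022 (S = -513448 - 1659574 = -2173022)
L(Y) = -6*Y
O(U) = 36 (O(U) = (6 - 6*0)² = (6 + 0)² = 6² = 36)
(O(-373) - 966231)/(-515480 + S) = (36 - 966231)/(-515480 - 2173022) = -966195/(-2688502) = -966195*(-1/2688502) = 966195/2688502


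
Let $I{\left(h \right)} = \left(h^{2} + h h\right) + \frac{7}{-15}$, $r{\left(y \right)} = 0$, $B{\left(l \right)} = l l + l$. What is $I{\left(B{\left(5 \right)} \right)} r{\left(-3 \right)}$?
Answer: $0$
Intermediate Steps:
$B{\left(l \right)} = l + l^{2}$ ($B{\left(l \right)} = l^{2} + l = l + l^{2}$)
$I{\left(h \right)} = - \frac{7}{15} + 2 h^{2}$ ($I{\left(h \right)} = \left(h^{2} + h^{2}\right) + 7 \left(- \frac{1}{15}\right) = 2 h^{2} - \frac{7}{15} = - \frac{7}{15} + 2 h^{2}$)
$I{\left(B{\left(5 \right)} \right)} r{\left(-3 \right)} = \left(- \frac{7}{15} + 2 \left(5 \left(1 + 5\right)\right)^{2}\right) 0 = \left(- \frac{7}{15} + 2 \left(5 \cdot 6\right)^{2}\right) 0 = \left(- \frac{7}{15} + 2 \cdot 30^{2}\right) 0 = \left(- \frac{7}{15} + 2 \cdot 900\right) 0 = \left(- \frac{7}{15} + 1800\right) 0 = \frac{26993}{15} \cdot 0 = 0$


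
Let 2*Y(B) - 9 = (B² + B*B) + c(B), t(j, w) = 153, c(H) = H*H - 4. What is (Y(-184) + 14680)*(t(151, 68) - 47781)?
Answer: -3118038462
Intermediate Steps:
c(H) = -4 + H² (c(H) = H² - 4 = -4 + H²)
Y(B) = 5/2 + 3*B²/2 (Y(B) = 9/2 + ((B² + B*B) + (-4 + B²))/2 = 9/2 + ((B² + B²) + (-4 + B²))/2 = 9/2 + (2*B² + (-4 + B²))/2 = 9/2 + (-4 + 3*B²)/2 = 9/2 + (-2 + 3*B²/2) = 5/2 + 3*B²/2)
(Y(-184) + 14680)*(t(151, 68) - 47781) = ((5/2 + (3/2)*(-184)²) + 14680)*(153 - 47781) = ((5/2 + (3/2)*33856) + 14680)*(-47628) = ((5/2 + 50784) + 14680)*(-47628) = (101573/2 + 14680)*(-47628) = (130933/2)*(-47628) = -3118038462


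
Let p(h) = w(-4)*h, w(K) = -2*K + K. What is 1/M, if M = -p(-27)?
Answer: 1/108 ≈ 0.0092593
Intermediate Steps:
w(K) = -K
p(h) = 4*h (p(h) = (-1*(-4))*h = 4*h)
M = 108 (M = -4*(-27) = -1*(-108) = 108)
1/M = 1/108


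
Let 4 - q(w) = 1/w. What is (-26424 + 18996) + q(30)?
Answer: -222721/30 ≈ -7424.0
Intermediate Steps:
q(w) = 4 - 1/w
(-26424 + 18996) + q(30) = (-26424 + 18996) + (4 - 1/30) = -7428 + (4 - 1*1/30) = -7428 + (4 - 1/30) = -7428 + 119/30 = -222721/30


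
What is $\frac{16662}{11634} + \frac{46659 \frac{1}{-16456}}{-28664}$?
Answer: $\frac{1309986886969}{914616186176} \approx 1.4323$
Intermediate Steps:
$\frac{16662}{11634} + \frac{46659 \frac{1}{-16456}}{-28664} = 16662 \cdot \frac{1}{11634} + 46659 \left(- \frac{1}{16456}\right) \left(- \frac{1}{28664}\right) = \frac{2777}{1939} - - \frac{46659}{471694784} = \frac{2777}{1939} + \frac{46659}{471694784} = \frac{1309986886969}{914616186176}$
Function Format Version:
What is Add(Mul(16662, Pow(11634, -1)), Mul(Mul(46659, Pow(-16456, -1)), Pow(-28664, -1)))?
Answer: Rational(1309986886969, 914616186176) ≈ 1.4323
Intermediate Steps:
Add(Mul(16662, Pow(11634, -1)), Mul(Mul(46659, Pow(-16456, -1)), Pow(-28664, -1))) = Add(Mul(16662, Rational(1, 11634)), Mul(Mul(46659, Rational(-1, 16456)), Rational(-1, 28664))) = Add(Rational(2777, 1939), Mul(Rational(-46659, 16456), Rational(-1, 28664))) = Add(Rational(2777, 1939), Rational(46659, 471694784)) = Rational(1309986886969, 914616186176)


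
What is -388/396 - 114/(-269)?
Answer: -14807/26631 ≈ -0.55601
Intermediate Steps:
-388/396 - 114/(-269) = -388*1/396 - 114*(-1/269) = -97/99 + 114/269 = -14807/26631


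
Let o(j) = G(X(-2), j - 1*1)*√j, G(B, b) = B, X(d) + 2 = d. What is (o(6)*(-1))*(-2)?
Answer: -8*√6 ≈ -19.596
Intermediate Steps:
X(d) = -2 + d
o(j) = -4*√j (o(j) = (-2 - 2)*√j = -4*√j)
(o(6)*(-1))*(-2) = (-4*√6*(-1))*(-2) = (4*√6)*(-2) = -8*√6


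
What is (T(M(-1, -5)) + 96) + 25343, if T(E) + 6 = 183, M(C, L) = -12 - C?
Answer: 25616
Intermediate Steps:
T(E) = 177 (T(E) = -6 + 183 = 177)
(T(M(-1, -5)) + 96) + 25343 = (177 + 96) + 25343 = 273 + 25343 = 25616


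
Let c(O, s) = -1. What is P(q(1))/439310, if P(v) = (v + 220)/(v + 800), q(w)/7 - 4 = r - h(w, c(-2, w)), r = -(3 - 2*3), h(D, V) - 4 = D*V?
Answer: 31/45468585 ≈ 6.8179e-7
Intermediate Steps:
h(D, V) = 4 + D*V
r = 3 (r = -(3 - 6) = -1*(-3) = 3)
q(w) = 21 + 7*w (q(w) = 28 + 7*(3 - (4 + w*(-1))) = 28 + 7*(3 - (4 - w)) = 28 + 7*(3 + (-4 + w)) = 28 + 7*(-1 + w) = 28 + (-7 + 7*w) = 21 + 7*w)
P(v) = (220 + v)/(800 + v)
P(q(1))/439310 = ((220 + (21 + 7*1))/(800 + (21 + 7*1)))/439310 = ((220 + (21 + 7))/(800 + (21 + 7)))*(1/439310) = ((220 + 28)/(800 + 28))*(1/439310) = (248/828)*(1/439310) = ((1/828)*248)*(1/439310) = (62/207)*(1/439310) = 31/45468585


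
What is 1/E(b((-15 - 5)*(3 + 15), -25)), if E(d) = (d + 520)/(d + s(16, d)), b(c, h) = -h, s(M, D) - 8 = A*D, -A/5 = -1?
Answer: 158/545 ≈ 0.28991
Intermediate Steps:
A = 5 (A = -5*(-1) = 5)
s(M, D) = 8 + 5*D
E(d) = (520 + d)/(8 + 6*d) (E(d) = (d + 520)/(d + (8 + 5*d)) = (520 + d)/(8 + 6*d))
1/E(b((-15 - 5)*(3 + 15), -25)) = 1/((520 - 1*(-25))/(2*(4 + 3*(-1*(-25))))) = 1/((520 + 25)/(2*(4 + 3*25))) = 1/((1/2)*545/(4 + 75)) = 1/((1/2)*545/79) = 1/((1/2)*(1/79)*545) = 1/(545/158) = 158/545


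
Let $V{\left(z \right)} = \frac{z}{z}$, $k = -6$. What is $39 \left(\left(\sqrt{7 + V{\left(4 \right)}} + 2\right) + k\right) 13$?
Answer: $-2028 + 1014 \sqrt{2} \approx -593.99$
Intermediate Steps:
$V{\left(z \right)} = 1$
$39 \left(\left(\sqrt{7 + V{\left(4 \right)}} + 2\right) + k\right) 13 = 39 \left(\left(\sqrt{7 + 1} + 2\right) - 6\right) 13 = 39 \left(\left(\sqrt{8} + 2\right) - 6\right) 13 = 39 \left(\left(2 \sqrt{2} + 2\right) - 6\right) 13 = 39 \left(\left(2 + 2 \sqrt{2}\right) - 6\right) 13 = 39 \left(-4 + 2 \sqrt{2}\right) 13 = \left(-156 + 78 \sqrt{2}\right) 13 = -2028 + 1014 \sqrt{2}$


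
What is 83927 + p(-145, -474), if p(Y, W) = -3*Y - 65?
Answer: 84297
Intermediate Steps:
p(Y, W) = -65 - 3*Y
83927 + p(-145, -474) = 83927 + (-65 - 3*(-145)) = 83927 + (-65 + 435) = 83927 + 370 = 84297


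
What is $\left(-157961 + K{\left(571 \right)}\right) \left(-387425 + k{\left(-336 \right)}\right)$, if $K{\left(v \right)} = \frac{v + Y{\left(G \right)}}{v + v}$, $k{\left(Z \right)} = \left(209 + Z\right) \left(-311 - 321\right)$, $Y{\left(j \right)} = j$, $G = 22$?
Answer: $\frac{55409039712909}{1142} \approx 4.8519 \cdot 10^{10}$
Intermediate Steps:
$k{\left(Z \right)} = -132088 - 632 Z$ ($k{\left(Z \right)} = \left(209 + Z\right) \left(-632\right) = -132088 - 632 Z$)
$K{\left(v \right)} = \frac{22 + v}{2 v}$ ($K{\left(v \right)} = \frac{v + 22}{v + v} = \frac{22 + v}{2 v}$)
$\left(-157961 + K{\left(571 \right)}\right) \left(-387425 + k{\left(-336 \right)}\right) = \left(-157961 + \frac{22 + 571}{2 \cdot 571}\right) \left(-387425 - -80264\right) = \left(-157961 + \frac{1}{2} \cdot \frac{1}{571} \cdot 593\right) \left(-387425 + \left(-132088 + 212352\right)\right) = \left(-157961 + \frac{593}{1142}\right) \left(-387425 + 80264\right) = \left(- \frac{180390869}{1142}\right) \left(-307161\right) = \frac{55409039712909}{1142}$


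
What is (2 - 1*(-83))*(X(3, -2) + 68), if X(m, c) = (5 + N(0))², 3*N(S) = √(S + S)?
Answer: 7905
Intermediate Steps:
N(S) = √2*√S/3 (N(S) = √(S + S)/3 = √(2*S)/3 = (√2*√S)/3 = √2*√S/3)
X(m, c) = 25 (X(m, c) = (5 + √2*√0/3)² = (5 + (⅓)*√2*0)² = (5 + 0)² = 5² = 25)
(2 - 1*(-83))*(X(3, -2) + 68) = (2 - 1*(-83))*(25 + 68) = (2 + 83)*93 = 85*93 = 7905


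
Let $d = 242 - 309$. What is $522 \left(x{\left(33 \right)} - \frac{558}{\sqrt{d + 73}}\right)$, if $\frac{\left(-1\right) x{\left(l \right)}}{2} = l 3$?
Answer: $-103356 - 48546 \sqrt{6} \approx -2.2227 \cdot 10^{5}$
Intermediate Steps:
$d = -67$
$x{\left(l \right)} = - 6 l$ ($x{\left(l \right)} = - 2 l 3 = - 2 \cdot 3 l = - 6 l$)
$522 \left(x{\left(33 \right)} - \frac{558}{\sqrt{d + 73}}\right) = 522 \left(\left(-6\right) 33 - \frac{558}{\sqrt{-67 + 73}}\right) = 522 \left(-198 - \frac{558}{\sqrt{6}}\right) = 522 \left(-198 - 558 \frac{\sqrt{6}}{6}\right) = 522 \left(-198 - 93 \sqrt{6}\right) = -103356 - 48546 \sqrt{6}$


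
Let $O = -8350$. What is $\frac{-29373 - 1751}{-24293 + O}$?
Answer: $\frac{1004}{1053} \approx 0.95347$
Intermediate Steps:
$\frac{-29373 - 1751}{-24293 + O} = \frac{-29373 - 1751}{-24293 - 8350} = - \frac{31124}{-32643} = \left(-31124\right) \left(- \frac{1}{32643}\right) = \frac{1004}{1053}$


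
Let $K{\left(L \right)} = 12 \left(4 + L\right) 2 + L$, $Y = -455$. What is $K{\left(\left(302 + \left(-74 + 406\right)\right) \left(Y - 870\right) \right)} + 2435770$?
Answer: $-18565384$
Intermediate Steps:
$K{\left(L \right)} = 96 + 25 L$ ($K{\left(L \right)} = 12 \left(8 + 2 L\right) + L = \left(96 + 24 L\right) + L = 96 + 25 L$)
$K{\left(\left(302 + \left(-74 + 406\right)\right) \left(Y - 870\right) \right)} + 2435770 = \left(96 + 25 \left(302 + \left(-74 + 406\right)\right) \left(-455 - 870\right)\right) + 2435770 = \left(96 + 25 \left(302 + 332\right) \left(-1325\right)\right) + 2435770 = \left(96 + 25 \cdot 634 \left(-1325\right)\right) + 2435770 = \left(96 + 25 \left(-840050\right)\right) + 2435770 = \left(96 - 21001250\right) + 2435770 = -21001154 + 2435770 = -18565384$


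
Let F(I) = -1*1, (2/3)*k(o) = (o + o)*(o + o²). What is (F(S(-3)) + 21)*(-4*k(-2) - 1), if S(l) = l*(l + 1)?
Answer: 940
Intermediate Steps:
S(l) = l*(1 + l)
k(o) = 3*o*(o + o²) (k(o) = 3*((o + o)*(o + o²))/2 = 3*((2*o)*(o + o²))/2 = 3*(2*o*(o + o²))/2 = 3*o*(o + o²))
F(I) = -1
(F(S(-3)) + 21)*(-4*k(-2) - 1) = (-1 + 21)*(-12*(-2)²*(1 - 2) - 1) = 20*(-12*4*(-1) - 1) = 20*(-4*(-12) - 1) = 20*(48 - 1) = 20*47 = 940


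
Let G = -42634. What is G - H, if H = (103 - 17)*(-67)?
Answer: -36872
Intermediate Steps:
H = -5762 (H = 86*(-67) = -5762)
G - H = -42634 - 1*(-5762) = -42634 + 5762 = -36872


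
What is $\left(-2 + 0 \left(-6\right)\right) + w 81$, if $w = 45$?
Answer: $3643$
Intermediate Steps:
$\left(-2 + 0 \left(-6\right)\right) + w 81 = \left(-2 + 0 \left(-6\right)\right) + 45 \cdot 81 = \left(-2 + 0\right) + 3645 = -2 + 3645 = 3643$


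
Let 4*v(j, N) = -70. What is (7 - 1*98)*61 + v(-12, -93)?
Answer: -11137/2 ≈ -5568.5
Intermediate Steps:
v(j, N) = -35/2 (v(j, N) = (¼)*(-70) = -35/2)
(7 - 1*98)*61 + v(-12, -93) = (7 - 1*98)*61 - 35/2 = (7 - 98)*61 - 35/2 = -91*61 - 35/2 = -5551 - 35/2 = -11137/2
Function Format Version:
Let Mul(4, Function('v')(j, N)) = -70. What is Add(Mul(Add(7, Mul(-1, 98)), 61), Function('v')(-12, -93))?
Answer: Rational(-11137, 2) ≈ -5568.5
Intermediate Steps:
Function('v')(j, N) = Rational(-35, 2) (Function('v')(j, N) = Mul(Rational(1, 4), -70) = Rational(-35, 2))
Add(Mul(Add(7, Mul(-1, 98)), 61), Function('v')(-12, -93)) = Add(Mul(Add(7, Mul(-1, 98)), 61), Rational(-35, 2)) = Add(Mul(Add(7, -98), 61), Rational(-35, 2)) = Add(Mul(-91, 61), Rational(-35, 2)) = Add(-5551, Rational(-35, 2)) = Rational(-11137, 2)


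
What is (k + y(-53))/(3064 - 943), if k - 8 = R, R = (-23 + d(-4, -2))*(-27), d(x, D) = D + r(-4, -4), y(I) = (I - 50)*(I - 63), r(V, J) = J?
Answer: 12739/2121 ≈ 6.0061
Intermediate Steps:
y(I) = (-63 + I)*(-50 + I) (y(I) = (-50 + I)*(-63 + I) = (-63 + I)*(-50 + I))
d(x, D) = -4 + D (d(x, D) = D - 4 = -4 + D)
R = 783 (R = (-23 + (-4 - 2))*(-27) = (-23 - 6)*(-27) = -29*(-27) = 783)
k = 791 (k = 8 + 783 = 791)
(k + y(-53))/(3064 - 943) = (791 + (3150 + (-53)² - 113*(-53)))/(3064 - 943) = (791 + (3150 + 2809 + 5989))/2121 = (791 + 11948)*(1/2121) = 12739*(1/2121) = 12739/2121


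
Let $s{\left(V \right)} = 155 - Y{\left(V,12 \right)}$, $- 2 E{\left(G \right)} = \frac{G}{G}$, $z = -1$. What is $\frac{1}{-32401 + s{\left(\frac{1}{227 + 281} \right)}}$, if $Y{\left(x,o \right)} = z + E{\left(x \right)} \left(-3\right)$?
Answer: $- \frac{2}{64493} \approx -3.1011 \cdot 10^{-5}$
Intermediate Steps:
$E{\left(G \right)} = - \frac{1}{2}$ ($E{\left(G \right)} = - \frac{G \frac{1}{G}}{2} = \left(- \frac{1}{2}\right) 1 = - \frac{1}{2}$)
$Y{\left(x,o \right)} = \frac{1}{2}$ ($Y{\left(x,o \right)} = -1 - - \frac{3}{2} = -1 + \frac{3}{2} = \frac{1}{2}$)
$s{\left(V \right)} = \frac{309}{2}$ ($s{\left(V \right)} = 155 - \frac{1}{2} = \frac{309}{2}$)
$\frac{1}{-32401 + s{\left(\frac{1}{227 + 281} \right)}} = \frac{1}{-32401 + \frac{309}{2}} = \frac{1}{- \frac{64493}{2}} = - \frac{2}{64493}$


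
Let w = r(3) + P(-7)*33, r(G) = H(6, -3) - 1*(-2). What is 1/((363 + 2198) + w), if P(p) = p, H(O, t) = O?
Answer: 1/2338 ≈ 0.00042772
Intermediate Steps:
r(G) = 8 (r(G) = 6 - 1*(-2) = 6 + 2 = 8)
w = -223 (w = 8 - 7*33 = 8 - 231 = -223)
1/((363 + 2198) + w) = 1/((363 + 2198) - 223) = 1/(2561 - 223) = 1/2338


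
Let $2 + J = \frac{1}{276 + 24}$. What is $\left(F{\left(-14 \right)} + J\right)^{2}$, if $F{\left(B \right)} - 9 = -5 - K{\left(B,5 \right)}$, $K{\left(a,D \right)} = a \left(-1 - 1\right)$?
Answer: $\frac{60824401}{90000} \approx 675.83$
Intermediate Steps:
$K{\left(a,D \right)} = - 2 a$ ($K{\left(a,D \right)} = a \left(-2\right) = - 2 a$)
$J = - \frac{599}{300}$ ($J = -2 + \frac{1}{276 + 24} = -2 + \frac{1}{300} = - \frac{599}{300} \approx -1.9967$)
$F{\left(B \right)} = 4 + 2 B$ ($F{\left(B \right)} = 9 - \left(5 - 2 B\right) = 9 + \left(-5 + 2 B\right) = 4 + 2 B$)
$\left(F{\left(-14 \right)} + J\right)^{2} = \left(\left(4 + 2 \left(-14\right)\right) - \frac{599}{300}\right)^{2} = \left(\left(4 - 28\right) - \frac{599}{300}\right)^{2} = \left(-24 - \frac{599}{300}\right)^{2} = \left(- \frac{7799}{300}\right)^{2} = \frac{60824401}{90000}$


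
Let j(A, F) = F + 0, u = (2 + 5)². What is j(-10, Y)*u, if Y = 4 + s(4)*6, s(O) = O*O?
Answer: 4900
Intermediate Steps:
u = 49 (u = 7² = 49)
s(O) = O²
Y = 100 (Y = 4 + 4²*6 = 4 + 16*6 = 4 + 96 = 100)
j(A, F) = F
j(-10, Y)*u = 100*49 = 4900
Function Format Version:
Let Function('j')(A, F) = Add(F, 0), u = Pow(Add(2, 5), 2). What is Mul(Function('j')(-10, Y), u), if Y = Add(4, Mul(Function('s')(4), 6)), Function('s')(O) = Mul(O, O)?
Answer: 4900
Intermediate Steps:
u = 49 (u = Pow(7, 2) = 49)
Function('s')(O) = Pow(O, 2)
Y = 100 (Y = Add(4, Mul(Pow(4, 2), 6)) = Add(4, Mul(16, 6)) = Add(4, 96) = 100)
Function('j')(A, F) = F
Mul(Function('j')(-10, Y), u) = Mul(100, 49) = 4900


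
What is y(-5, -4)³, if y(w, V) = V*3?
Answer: -1728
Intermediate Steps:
y(w, V) = 3*V
y(-5, -4)³ = (3*(-4))³ = (-12)³ = -1728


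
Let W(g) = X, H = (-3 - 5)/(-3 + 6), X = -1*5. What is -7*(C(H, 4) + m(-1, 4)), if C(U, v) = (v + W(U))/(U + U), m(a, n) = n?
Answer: -469/16 ≈ -29.313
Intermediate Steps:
X = -5
H = -8/3 ≈ -2.6667
W(g) = -5
C(U, v) = (-5 + v)/(2*U) (C(U, v) = (v - 5)/(U + U) = (-5 + v)/((2*U)) = (-5 + v)*(1/(2*U)) = (-5 + v)/(2*U))
-7*(C(H, 4) + m(-1, 4)) = -7*((-5 + 4)/(2*(-8/3)) + 4) = -7*((½)*(-3/8)*(-1) + 4) = -7*(3/16 + 4) = -7*67/16 = -469/16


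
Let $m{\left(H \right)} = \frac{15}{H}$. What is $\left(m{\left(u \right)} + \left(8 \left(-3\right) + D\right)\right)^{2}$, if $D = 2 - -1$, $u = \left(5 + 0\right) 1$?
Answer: $324$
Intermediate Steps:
$u = 5$ ($u = 5 \cdot 1 = 5$)
$D = 3$ ($D = 2 + 1 = 3$)
$\left(m{\left(u \right)} + \left(8 \left(-3\right) + D\right)\right)^{2} = \left(\frac{15}{5} + \left(8 \left(-3\right) + 3\right)\right)^{2} = \left(15 \cdot \frac{1}{5} + \left(-24 + 3\right)\right)^{2} = \left(3 - 21\right)^{2} = \left(-18\right)^{2} = 324$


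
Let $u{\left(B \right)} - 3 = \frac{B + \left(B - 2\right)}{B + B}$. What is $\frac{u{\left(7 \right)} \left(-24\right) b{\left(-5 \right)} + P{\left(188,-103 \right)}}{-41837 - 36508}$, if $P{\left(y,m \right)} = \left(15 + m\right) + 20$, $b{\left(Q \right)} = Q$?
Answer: $- \frac{2764}{548415} \approx -0.00504$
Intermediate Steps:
$u{\left(B \right)} = 3 + \frac{-2 + 2 B}{2 B}$ ($u{\left(B \right)} = 3 + \frac{B + \left(B - 2\right)}{B + B} = 3 + \frac{B + \left(B - 2\right)}{2 B} = 3 + \left(B + \left(-2 + B\right)\right) \frac{1}{2 B} = 3 + \left(-2 + 2 B\right) \frac{1}{2 B} = 3 + \frac{-2 + 2 B}{2 B}$)
$P{\left(y,m \right)} = 35 + m$
$\frac{u{\left(7 \right)} \left(-24\right) b{\left(-5 \right)} + P{\left(188,-103 \right)}}{-41837 - 36508} = \frac{\left(4 - \frac{1}{7}\right) \left(-24\right) \left(-5\right) + \left(35 - 103\right)}{-41837 - 36508} = \frac{\left(4 - \frac{1}{7}\right) \left(-24\right) \left(-5\right) - 68}{-78345} = \left(\left(4 - \frac{1}{7}\right) \left(-24\right) \left(-5\right) - 68\right) \left(- \frac{1}{78345}\right) = \left(\frac{27}{7} \left(-24\right) \left(-5\right) - 68\right) \left(- \frac{1}{78345}\right) = \left(\left(- \frac{648}{7}\right) \left(-5\right) - 68\right) \left(- \frac{1}{78345}\right) = \left(\frac{3240}{7} - 68\right) \left(- \frac{1}{78345}\right) = \frac{2764}{7} \left(- \frac{1}{78345}\right) = - \frac{2764}{548415}$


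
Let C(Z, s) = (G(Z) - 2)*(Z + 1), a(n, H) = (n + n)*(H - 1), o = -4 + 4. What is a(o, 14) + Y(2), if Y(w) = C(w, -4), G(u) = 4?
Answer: 6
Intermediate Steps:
o = 0
a(n, H) = 2*n*(-1 + H) (a(n, H) = (2*n)*(-1 + H) = 2*n*(-1 + H))
C(Z, s) = 2 + 2*Z (C(Z, s) = (4 - 2)*(Z + 1) = 2*(1 + Z) = 2 + 2*Z)
Y(w) = 2 + 2*w
a(o, 14) + Y(2) = 2*0*(-1 + 14) + (2 + 2*2) = 2*0*13 + (2 + 4) = 0 + 6 = 6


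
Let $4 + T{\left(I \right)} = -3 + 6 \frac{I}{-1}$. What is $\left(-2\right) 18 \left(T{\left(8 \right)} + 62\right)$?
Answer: $-252$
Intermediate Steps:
$T{\left(I \right)} = -7 - 6 I$ ($T{\left(I \right)} = -4 + \left(-3 + 6 \frac{I}{-1}\right) = -4 + \left(-3 + 6 I \left(-1\right)\right) = -4 + \left(-3 + 6 \left(- I\right)\right) = -4 - \left(3 + 6 I\right) = -7 - 6 I$)
$\left(-2\right) 18 \left(T{\left(8 \right)} + 62\right) = \left(-2\right) 18 \left(\left(-7 - 48\right) + 62\right) = - 36 \left(\left(-7 - 48\right) + 62\right) = - 36 \left(-55 + 62\right) = \left(-36\right) 7 = -252$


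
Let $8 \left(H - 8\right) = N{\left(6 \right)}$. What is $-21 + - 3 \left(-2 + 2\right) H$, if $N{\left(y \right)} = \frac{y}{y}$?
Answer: $-21$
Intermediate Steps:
$N{\left(y \right)} = 1$
$H = \frac{65}{8}$ ($H = 8 + \frac{1}{8} \cdot 1 = 8 + \frac{1}{8} = \frac{65}{8} \approx 8.125$)
$-21 + - 3 \left(-2 + 2\right) H = -21 + - 3 \left(-2 + 2\right) \frac{65}{8} = -21 + \left(-3\right) 0 \cdot \frac{65}{8} = -21 + 0 \cdot \frac{65}{8} = -21 + 0 = -21$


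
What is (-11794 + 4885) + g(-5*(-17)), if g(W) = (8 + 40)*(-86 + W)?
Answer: -6957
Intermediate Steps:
g(W) = -4128 + 48*W (g(W) = 48*(-86 + W) = -4128 + 48*W)
(-11794 + 4885) + g(-5*(-17)) = (-11794 + 4885) + (-4128 + 48*(-5*(-17))) = -6909 + (-4128 + 48*85) = -6909 + (-4128 + 4080) = -6909 - 48 = -6957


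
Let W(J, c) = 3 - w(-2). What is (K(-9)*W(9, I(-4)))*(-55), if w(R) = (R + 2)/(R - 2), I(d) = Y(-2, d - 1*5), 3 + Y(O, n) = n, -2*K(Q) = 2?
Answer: 165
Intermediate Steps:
K(Q) = -1 (K(Q) = -½*2 = -1)
Y(O, n) = -3 + n
I(d) = -8 + d (I(d) = -3 + (d - 1*5) = -3 + (d - 5) = -3 + (-5 + d) = -8 + d)
w(R) = (2 + R)/(-2 + R)
W(J, c) = 3 (W(J, c) = 3 - (2 - 2)/(-2 - 2) = 3 - 0/(-4) = 3 - (-1)*0/4 = 3 - 1*0 = 3 + 0 = 3)
(K(-9)*W(9, I(-4)))*(-55) = -1*3*(-55) = -3*(-55) = 165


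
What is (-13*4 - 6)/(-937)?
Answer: 58/937 ≈ 0.061900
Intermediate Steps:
(-13*4 - 6)/(-937) = (-52 - 6)*(-1/937) = -58*(-1/937) = 58/937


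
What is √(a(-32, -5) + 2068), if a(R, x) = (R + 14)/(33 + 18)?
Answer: 5*√23902/17 ≈ 45.471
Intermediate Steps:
a(R, x) = 14/51 + R/51 (a(R, x) = (14 + R)/51 = (14 + R)*(1/51) = 14/51 + R/51)
√(a(-32, -5) + 2068) = √((14/51 + (1/51)*(-32)) + 2068) = √((14/51 - 32/51) + 2068) = √(-6/17 + 2068) = √(35150/17) = 5*√23902/17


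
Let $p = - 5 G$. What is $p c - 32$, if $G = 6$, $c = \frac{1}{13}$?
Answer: $- \frac{446}{13} \approx -34.308$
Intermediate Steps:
$c = \frac{1}{13} \approx 0.076923$
$p = -30$ ($p = \left(-5\right) 6 = -30$)
$p c - 32 = \left(-30\right) \frac{1}{13} - 32 = - \frac{30}{13} - 32 = - \frac{446}{13}$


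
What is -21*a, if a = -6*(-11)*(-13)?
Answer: 18018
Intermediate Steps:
a = -858 (a = 66*(-13) = -858)
-21*a = -21*(-858) = 18018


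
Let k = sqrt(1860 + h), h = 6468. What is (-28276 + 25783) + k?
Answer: -2493 + 2*sqrt(2082) ≈ -2401.7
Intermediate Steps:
k = 2*sqrt(2082) (k = sqrt(1860 + 6468) = sqrt(8328) = 2*sqrt(2082) ≈ 91.258)
(-28276 + 25783) + k = (-28276 + 25783) + 2*sqrt(2082) = -2493 + 2*sqrt(2082)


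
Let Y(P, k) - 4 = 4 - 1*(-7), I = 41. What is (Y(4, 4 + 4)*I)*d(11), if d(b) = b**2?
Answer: 74415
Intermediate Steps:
Y(P, k) = 15 (Y(P, k) = 4 + (4 - 1*(-7)) = 4 + (4 + 7) = 4 + 11 = 15)
(Y(4, 4 + 4)*I)*d(11) = (15*41)*11**2 = 615*121 = 74415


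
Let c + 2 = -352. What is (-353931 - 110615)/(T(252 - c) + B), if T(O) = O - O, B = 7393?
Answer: -464546/7393 ≈ -62.836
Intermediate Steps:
c = -354 (c = -2 - 352 = -354)
T(O) = 0
(-353931 - 110615)/(T(252 - c) + B) = (-353931 - 110615)/(0 + 7393) = -464546/7393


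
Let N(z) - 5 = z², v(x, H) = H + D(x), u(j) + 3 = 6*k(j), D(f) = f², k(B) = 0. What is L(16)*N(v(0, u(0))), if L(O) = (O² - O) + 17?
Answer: 3598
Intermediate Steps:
u(j) = -3 (u(j) = -3 + 6*0 = -3 + 0 = -3)
v(x, H) = H + x²
N(z) = 5 + z²
L(O) = 17 + O² - O
L(16)*N(v(0, u(0))) = (17 + 16² - 1*16)*(5 + (-3 + 0²)²) = (17 + 256 - 16)*(5 + (-3 + 0)²) = 257*(5 + (-3)²) = 257*(5 + 9) = 257*14 = 3598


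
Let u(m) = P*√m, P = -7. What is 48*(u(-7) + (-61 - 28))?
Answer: -4272 - 336*I*√7 ≈ -4272.0 - 888.97*I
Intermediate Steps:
u(m) = -7*√m
48*(u(-7) + (-61 - 28)) = 48*(-7*I*√7 + (-61 - 28)) = 48*(-7*I*√7 - 89) = 48*(-89 - 7*I*√7) = -4272 - 336*I*√7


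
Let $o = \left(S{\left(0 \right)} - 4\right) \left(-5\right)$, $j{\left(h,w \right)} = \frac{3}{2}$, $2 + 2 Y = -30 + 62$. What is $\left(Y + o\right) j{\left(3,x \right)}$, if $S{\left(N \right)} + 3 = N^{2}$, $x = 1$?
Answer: $75$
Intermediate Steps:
$S{\left(N \right)} = -3 + N^{2}$
$Y = 15$ ($Y = -1 + \frac{-30 + 62}{2} = -1 + \frac{1}{2} \cdot 32 = -1 + 16 = 15$)
$j{\left(h,w \right)} = \frac{3}{2}$ ($j{\left(h,w \right)} = 3 \cdot \frac{1}{2} = \frac{3}{2}$)
$o = 35$ ($o = \left(\left(-3 + 0^{2}\right) - 4\right) \left(-5\right) = \left(\left(-3 + 0\right) - 4\right) \left(-5\right) = \left(-3 - 4\right) \left(-5\right) = \left(-7\right) \left(-5\right) = 35$)
$\left(Y + o\right) j{\left(3,x \right)} = \left(15 + 35\right) \frac{3}{2} = 50 \cdot \frac{3}{2} = 75$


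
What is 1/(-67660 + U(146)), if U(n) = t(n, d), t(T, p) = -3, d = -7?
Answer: -1/67663 ≈ -1.4779e-5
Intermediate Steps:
U(n) = -3
1/(-67660 + U(146)) = 1/(-67660 - 3) = 1/(-67663) = -1/67663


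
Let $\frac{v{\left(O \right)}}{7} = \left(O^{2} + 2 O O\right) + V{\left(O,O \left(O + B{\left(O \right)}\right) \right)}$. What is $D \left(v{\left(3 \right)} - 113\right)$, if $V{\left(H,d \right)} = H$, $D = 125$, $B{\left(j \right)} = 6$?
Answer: $12125$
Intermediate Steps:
$v{\left(O \right)} = 7 O + 21 O^{2}$ ($v{\left(O \right)} = 7 \left(\left(O^{2} + 2 O O\right) + O\right) = 7 \left(\left(O^{2} + 2 O^{2}\right) + O\right) = 7 \left(3 O^{2} + O\right) = 7 \left(O + 3 O^{2}\right) = 7 O + 21 O^{2}$)
$D \left(v{\left(3 \right)} - 113\right) = 125 \left(7 \cdot 3 \left(1 + 3 \cdot 3\right) - 113\right) = 125 \left(7 \cdot 3 \left(1 + 9\right) - 113\right) = 125 \left(7 \cdot 3 \cdot 10 - 113\right) = 125 \left(210 - 113\right) = 125 \cdot 97 = 12125$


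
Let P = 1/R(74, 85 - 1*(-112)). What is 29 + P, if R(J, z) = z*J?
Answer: 422763/14578 ≈ 29.000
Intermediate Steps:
R(J, z) = J*z
P = 1/14578 (P = 1/(74*(85 - 1*(-112))) = 1/(74*(85 + 112)) = 1/(74*197) = 1/14578 ≈ 6.8597e-5)
29 + P = 29 + 1/14578 = 422763/14578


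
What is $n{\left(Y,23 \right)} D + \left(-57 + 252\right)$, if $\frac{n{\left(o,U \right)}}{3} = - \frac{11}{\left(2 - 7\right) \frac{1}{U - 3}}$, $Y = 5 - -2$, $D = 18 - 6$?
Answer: $1779$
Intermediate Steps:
$D = 12$ ($D = 18 - 6 = 12$)
$Y = 7$ ($Y = 5 + 2 = 7$)
$n{\left(o,U \right)} = - \frac{99}{5} + \frac{33 U}{5}$ ($n{\left(o,U \right)} = 3 \left(- \frac{11}{\left(2 - 7\right) \frac{1}{U - 3}}\right) = 3 \left(- \frac{11}{\left(-5\right) \frac{1}{-3 + U}}\right) = 3 \left(- 11 \left(\frac{3}{5} - \frac{U}{5}\right)\right) = 3 \left(- \frac{33}{5} + \frac{11 U}{5}\right) = - \frac{99}{5} + \frac{33 U}{5}$)
$n{\left(Y,23 \right)} D + \left(-57 + 252\right) = \left(- \frac{99}{5} + \frac{33}{5} \cdot 23\right) 12 + \left(-57 + 252\right) = \left(- \frac{99}{5} + \frac{759}{5}\right) 12 + 195 = 132 \cdot 12 + 195 = 1584 + 195 = 1779$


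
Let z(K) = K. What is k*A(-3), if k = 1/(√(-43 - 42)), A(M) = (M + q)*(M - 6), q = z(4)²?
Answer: 117*I*√85/85 ≈ 12.69*I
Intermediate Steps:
q = 16 (q = 4² = 16)
A(M) = (-6 + M)*(16 + M) (A(M) = (M + 16)*(M - 6) = (16 + M)*(-6 + M) = (-6 + M)*(16 + M))
k = -I*√85/85 (k = 1/(√(-85)) = 1/(I*√85) = -I*√85/85 ≈ -0.10847*I)
k*A(-3) = (-I*√85/85)*(-96 + (-3)² + 10*(-3)) = (-I*√85/85)*(-96 + 9 - 30) = -I*√85/85*(-117) = 117*I*√85/85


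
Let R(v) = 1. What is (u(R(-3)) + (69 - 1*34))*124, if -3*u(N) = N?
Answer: 12896/3 ≈ 4298.7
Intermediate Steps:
u(N) = -N/3
(u(R(-3)) + (69 - 1*34))*124 = (-⅓*1 + (69 - 1*34))*124 = (-⅓ + (69 - 34))*124 = (-⅓ + 35)*124 = (104/3)*124 = 12896/3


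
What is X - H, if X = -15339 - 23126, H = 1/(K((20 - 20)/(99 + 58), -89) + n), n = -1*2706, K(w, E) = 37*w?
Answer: -104086289/2706 ≈ -38465.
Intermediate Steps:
n = -2706
H = -1/2706 (H = 1/(37*((20 - 20)/(99 + 58)) - 2706) = 1/(37*(0/157) - 2706) = 1/(37*(0*(1/157)) - 2706) = 1/(37*0 - 2706) = 1/(0 - 2706) = 1/(-2706) = -1/2706 ≈ -0.00036955)
X = -38465
X - H = -38465 - 1*(-1/2706) = -38465 + 1/2706 = -104086289/2706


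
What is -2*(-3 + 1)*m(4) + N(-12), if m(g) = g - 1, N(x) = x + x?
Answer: -12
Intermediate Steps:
N(x) = 2*x
m(g) = -1 + g
-2*(-3 + 1)*m(4) + N(-12) = -2*(-3 + 1)*(-1 + 4) + 2*(-12) = -(-4)*3 - 24 = -2*(-6) - 24 = 12 - 24 = -12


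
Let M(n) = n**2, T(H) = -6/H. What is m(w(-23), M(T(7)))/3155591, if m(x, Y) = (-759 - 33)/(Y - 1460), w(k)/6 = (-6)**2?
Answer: 4851/28204672358 ≈ 1.7199e-7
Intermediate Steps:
w(k) = 216 (w(k) = 6*(-6)**2 = 6*36 = 216)
m(x, Y) = -792/(-1460 + Y)
m(w(-23), M(T(7)))/3155591 = -792/(-1460 + (-6/7)**2)/3155591 = -792/(-1460 + (-6*1/7)**2)*(1/3155591) = -792/(-1460 + (-6/7)**2)*(1/3155591) = -792/(-1460 + 36/49)*(1/3155591) = -792/(-71504/49)*(1/3155591) = -792*(-49/71504)*(1/3155591) = (4851/8938)*(1/3155591) = 4851/28204672358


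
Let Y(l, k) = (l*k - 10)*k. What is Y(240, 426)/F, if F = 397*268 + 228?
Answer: 10887495/26656 ≈ 408.44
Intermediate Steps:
Y(l, k) = k*(-10 + k*l) (Y(l, k) = (k*l - 10)*k = (-10 + k*l)*k = k*(-10 + k*l))
F = 106624 (F = 106396 + 228 = 106624)
Y(240, 426)/F = (426*(-10 + 426*240))/106624 = (426*(-10 + 102240))*(1/106624) = (426*102230)*(1/106624) = 43549980*(1/106624) = 10887495/26656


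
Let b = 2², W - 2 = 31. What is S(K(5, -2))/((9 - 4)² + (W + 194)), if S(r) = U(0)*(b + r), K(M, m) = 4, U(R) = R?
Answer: 0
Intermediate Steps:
W = 33 (W = 2 + 31 = 33)
b = 4
S(r) = 0 (S(r) = 0*(4 + r) = 0)
S(K(5, -2))/((9 - 4)² + (W + 194)) = 0/((9 - 4)² + (33 + 194)) = 0/(5² + 227) = 0/(25 + 227) = 0/252 = (1/252)*0 = 0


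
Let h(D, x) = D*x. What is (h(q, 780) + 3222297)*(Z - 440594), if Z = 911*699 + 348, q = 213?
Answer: 665973573291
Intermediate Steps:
Z = 637137 (Z = 636789 + 348 = 637137)
(h(q, 780) + 3222297)*(Z - 440594) = (213*780 + 3222297)*(637137 - 440594) = (166140 + 3222297)*196543 = 3388437*196543 = 665973573291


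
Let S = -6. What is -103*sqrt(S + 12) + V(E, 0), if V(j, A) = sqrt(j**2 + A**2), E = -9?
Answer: 9 - 103*sqrt(6) ≈ -243.30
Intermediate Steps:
V(j, A) = sqrt(A**2 + j**2)
-103*sqrt(S + 12) + V(E, 0) = -103*sqrt(-6 + 12) + sqrt(0**2 + (-9)**2) = -103*sqrt(6) + sqrt(0 + 81) = -103*sqrt(6) + sqrt(81) = -103*sqrt(6) + 9 = 9 - 103*sqrt(6)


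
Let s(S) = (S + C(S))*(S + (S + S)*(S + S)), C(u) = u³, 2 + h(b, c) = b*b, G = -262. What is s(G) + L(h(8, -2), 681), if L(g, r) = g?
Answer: -4933534546798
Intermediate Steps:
h(b, c) = -2 + b² (h(b, c) = -2 + b*b = -2 + b²)
s(S) = (S + S³)*(S + 4*S²) (s(S) = (S + S³)*(S + (S + S)*(S + S)) = (S + S³)*(S + (2*S)*(2*S)) = (S + S³)*(S + 4*S²))
s(G) + L(h(8, -2), 681) = (-262)²*(1 + (-262)² + 4*(-262) + 4*(-262)³) + (-2 + 8²) = 68644*(1 + 68644 - 1048 + 4*(-17984728)) + (-2 + 64) = 68644*(1 + 68644 - 1048 - 71938912) + 62 = 68644*(-71871315) + 62 = -4933534546860 + 62 = -4933534546798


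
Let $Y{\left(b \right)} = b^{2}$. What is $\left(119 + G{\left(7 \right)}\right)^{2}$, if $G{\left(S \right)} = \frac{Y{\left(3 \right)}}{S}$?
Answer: $\frac{708964}{49} \approx 14469.0$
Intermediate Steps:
$G{\left(S \right)} = \frac{9}{S}$ ($G{\left(S \right)} = \frac{3^{2}}{S} = \frac{9}{S}$)
$\left(119 + G{\left(7 \right)}\right)^{2} = \left(119 + \frac{9}{7}\right)^{2} = \left(\frac{842}{7}\right)^{2} = \frac{708964}{49}$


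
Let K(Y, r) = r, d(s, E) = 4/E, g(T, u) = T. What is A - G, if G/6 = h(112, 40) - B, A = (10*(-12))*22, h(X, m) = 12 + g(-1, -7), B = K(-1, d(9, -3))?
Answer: -2714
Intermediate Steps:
B = -4/3 (B = 4/(-3) = 4*(-1/3) = -4/3 ≈ -1.3333)
h(X, m) = 11 (h(X, m) = 12 - 1 = 11)
A = -2640 (A = -120*22 = -2640)
G = 74 (G = 6*(11 - 1*(-4/3)) = 6*(11 + 4/3) = 6*(37/3) = 74)
A - G = -2640 - 1*74 = -2640 - 74 = -2714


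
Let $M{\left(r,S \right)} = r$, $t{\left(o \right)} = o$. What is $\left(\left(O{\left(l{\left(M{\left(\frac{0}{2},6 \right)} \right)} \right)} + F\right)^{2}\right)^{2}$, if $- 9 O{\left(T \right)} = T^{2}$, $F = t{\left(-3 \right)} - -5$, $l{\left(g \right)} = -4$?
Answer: $\frac{16}{6561} \approx 0.0024387$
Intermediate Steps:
$F = 2$ ($F = -3 - -5 = -3 + 5 = 2$)
$O{\left(T \right)} = - \frac{T^{2}}{9}$
$\left(\left(O{\left(l{\left(M{\left(\frac{0}{2},6 \right)} \right)} \right)} + F\right)^{2}\right)^{2} = \left(\left(- \frac{\left(-4\right)^{2}}{9} + 2\right)^{2}\right)^{2} = \left(\left(\left(- \frac{1}{9}\right) 16 + 2\right)^{2}\right)^{2} = \left(\left(- \frac{16}{9} + 2\right)^{2}\right)^{2} = \left(\left(\frac{2}{9}\right)^{2}\right)^{2} = \left(\frac{4}{81}\right)^{2} = \frac{16}{6561}$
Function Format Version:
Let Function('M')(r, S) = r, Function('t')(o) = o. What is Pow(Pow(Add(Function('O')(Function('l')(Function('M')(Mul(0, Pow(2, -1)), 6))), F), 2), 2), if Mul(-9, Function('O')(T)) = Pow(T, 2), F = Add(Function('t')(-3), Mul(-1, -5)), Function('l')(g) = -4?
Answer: Rational(16, 6561) ≈ 0.0024387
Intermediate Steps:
F = 2 (F = Add(-3, Mul(-1, -5)) = Add(-3, 5) = 2)
Function('O')(T) = Mul(Rational(-1, 9), Pow(T, 2))
Pow(Pow(Add(Function('O')(Function('l')(Function('M')(Mul(0, Pow(2, -1)), 6))), F), 2), 2) = Pow(Pow(Add(Mul(Rational(-1, 9), Pow(-4, 2)), 2), 2), 2) = Pow(Pow(Add(Mul(Rational(-1, 9), 16), 2), 2), 2) = Pow(Pow(Add(Rational(-16, 9), 2), 2), 2) = Pow(Pow(Rational(2, 9), 2), 2) = Pow(Rational(4, 81), 2) = Rational(16, 6561)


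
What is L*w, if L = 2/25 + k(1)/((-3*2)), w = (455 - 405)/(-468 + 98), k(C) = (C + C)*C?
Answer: 19/555 ≈ 0.034234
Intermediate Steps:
k(C) = 2*C² (k(C) = (2*C)*C = 2*C²)
w = -5/37 (w = 50/(-370) = 50*(-1/370) = -5/37 ≈ -0.13514)
L = -19/75 (L = 2/25 + (2*1²)/((-3*2)) = 2*(1/25) + (2*1)/(-6) = 2/25 + 2*(-⅙) = 2/25 - ⅓ = -19/75 ≈ -0.25333)
L*w = -19/75*(-5/37) = 19/555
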